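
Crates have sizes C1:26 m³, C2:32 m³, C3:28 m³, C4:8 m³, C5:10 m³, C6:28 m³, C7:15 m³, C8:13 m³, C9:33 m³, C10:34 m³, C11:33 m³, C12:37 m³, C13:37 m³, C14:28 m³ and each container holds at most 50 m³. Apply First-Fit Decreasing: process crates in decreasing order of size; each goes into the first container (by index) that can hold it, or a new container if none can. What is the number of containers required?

Sorted descending: 37, 37, 34, 33, 33, 32, 28, 28, 28, 26, 15, 13, 10, 8.
37 m³ → container 1 (remaining 13 m³)
37 m³ → container 2 (remaining 13 m³)
34 m³ → container 3 (remaining 16 m³)
33 m³ → container 4 (remaining 17 m³)
33 m³ → container 5 (remaining 17 m³)
32 m³ → container 6 (remaining 18 m³)
28 m³ → container 7 (remaining 22 m³)
28 m³ → container 8 (remaining 22 m³)
28 m³ → container 9 (remaining 22 m³)
26 m³ → container 10 (remaining 24 m³)
15 m³ → container 3 (remaining 1 m³)
13 m³ → container 1 (remaining 0 m³)
10 m³ → container 2 (remaining 3 m³)
8 m³ → container 4 (remaining 9 m³)
Final containers: [37,13] [37,10] [34,15] [33,8] [33] [32] [28] [28] [28] [26].

10 containers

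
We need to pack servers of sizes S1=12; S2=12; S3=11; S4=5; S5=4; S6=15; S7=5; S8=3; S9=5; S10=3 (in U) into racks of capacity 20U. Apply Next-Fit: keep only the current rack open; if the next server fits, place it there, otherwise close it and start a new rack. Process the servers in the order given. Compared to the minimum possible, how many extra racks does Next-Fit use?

1

Next-Fit: [12] [12] [11,5,4] [15,5] [3,5,3] → 5 racks.
Total size 75U; any packing needs at least ⌈75/20⌉ = 4 racks.
An optimal packing achieves that bound: [15,5] [12,5,3] [12,5,3] [11,4] → 4 racks.
Excess: 5 − 4 = 1.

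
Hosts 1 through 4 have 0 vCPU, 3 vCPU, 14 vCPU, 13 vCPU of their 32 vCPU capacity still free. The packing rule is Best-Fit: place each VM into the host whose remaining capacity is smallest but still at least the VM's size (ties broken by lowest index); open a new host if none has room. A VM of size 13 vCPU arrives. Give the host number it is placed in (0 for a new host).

4

Hosts with room: host 3 (14 vCPU), host 4 (13 vCPU).
Tightest fit is host 4 with 13 vCPU free.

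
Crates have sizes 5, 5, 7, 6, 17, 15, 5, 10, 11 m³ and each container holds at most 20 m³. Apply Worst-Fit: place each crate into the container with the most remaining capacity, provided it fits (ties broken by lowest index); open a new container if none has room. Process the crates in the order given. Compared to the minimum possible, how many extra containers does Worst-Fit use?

Worst-Fit: [5,5,7] [6,5] [17] [15] [10] [11] → 6 containers.
Total size 81 m³; any packing needs at least ⌈81/20⌉ = 5 containers.
An optimal packing achieves that bound: [17] [15,5] [11,7] [10,6] [5,5] → 5 containers.
Excess: 6 − 5 = 1.

1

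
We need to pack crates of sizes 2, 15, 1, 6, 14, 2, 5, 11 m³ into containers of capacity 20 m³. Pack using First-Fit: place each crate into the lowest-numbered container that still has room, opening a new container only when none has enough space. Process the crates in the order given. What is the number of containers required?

Put 2 m³ in container 1; 18 m³ remain.
Put 15 m³ in container 1; 3 m³ remain.
Put 1 m³ in container 1; 2 m³ remain.
Put 6 m³ in container 2; 14 m³ remain.
Put 14 m³ in container 2; 0 m³ remain.
Put 2 m³ in container 1; 0 m³ remain.
Put 5 m³ in container 3; 15 m³ remain.
Put 11 m³ in container 3; 4 m³ remain.
Final containers: [2,15,1,2] [6,14] [5,11].

3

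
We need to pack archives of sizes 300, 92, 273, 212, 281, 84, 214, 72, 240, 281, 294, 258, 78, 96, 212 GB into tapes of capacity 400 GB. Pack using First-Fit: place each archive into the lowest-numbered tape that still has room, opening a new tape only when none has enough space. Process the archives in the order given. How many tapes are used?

tape 1: place 300 GB, 100 GB left
tape 1: place 92 GB, 8 GB left
tape 2: place 273 GB, 127 GB left
tape 3: place 212 GB, 188 GB left
tape 4: place 281 GB, 119 GB left
tape 2: place 84 GB, 43 GB left
tape 5: place 214 GB, 186 GB left
tape 3: place 72 GB, 116 GB left
tape 6: place 240 GB, 160 GB left
tape 7: place 281 GB, 119 GB left
tape 8: place 294 GB, 106 GB left
tape 9: place 258 GB, 142 GB left
tape 3: place 78 GB, 38 GB left
tape 4: place 96 GB, 23 GB left
tape 10: place 212 GB, 188 GB left
Final tapes: [300,92] [273,84] [212,72,78] [281,96] [214] [240] [281] [294] [258] [212].

10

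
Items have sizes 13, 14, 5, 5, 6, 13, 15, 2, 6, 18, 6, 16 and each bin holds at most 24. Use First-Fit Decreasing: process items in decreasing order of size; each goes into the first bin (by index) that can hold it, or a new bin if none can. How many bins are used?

Sorted descending: 18, 16, 15, 14, 13, 13, 6, 6, 6, 5, 5, 2.
bin 1: place 18, 6 left
bin 2: place 16, 8 left
bin 3: place 15, 9 left
bin 4: place 14, 10 left
bin 5: place 13, 11 left
bin 6: place 13, 11 left
bin 1: place 6, 0 left
bin 2: place 6, 2 left
bin 3: place 6, 3 left
bin 4: place 5, 5 left
bin 4: place 5, 0 left
bin 2: place 2, 0 left
Final bins: [18,6] [16,6,2] [15,6] [14,5,5] [13] [13].

6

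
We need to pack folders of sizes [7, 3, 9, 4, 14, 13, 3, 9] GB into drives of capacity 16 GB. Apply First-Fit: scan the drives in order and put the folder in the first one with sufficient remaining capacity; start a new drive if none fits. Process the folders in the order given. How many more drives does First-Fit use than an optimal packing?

First-Fit: [7,3,4] [9,3] [14] [13] [9] → 5 drives.
Total size 62 GB; any packing needs at least ⌈62/16⌉ = 4 drives.
An optimal packing achieves that bound: [14] [13,3] [9,7] [9,4,3] → 4 drives.
Excess: 5 − 4 = 1.

1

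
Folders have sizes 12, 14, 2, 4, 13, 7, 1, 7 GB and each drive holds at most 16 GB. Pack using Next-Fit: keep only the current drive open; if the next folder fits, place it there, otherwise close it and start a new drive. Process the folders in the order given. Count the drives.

12 GB → drive 1 (remaining 4 GB)
14 GB → drive 2 (remaining 2 GB)
2 GB → drive 2 (remaining 0 GB)
4 GB → drive 3 (remaining 12 GB)
13 GB → drive 4 (remaining 3 GB)
7 GB → drive 5 (remaining 9 GB)
1 GB → drive 5 (remaining 8 GB)
7 GB → drive 5 (remaining 1 GB)
Final drives: [12] [14,2] [4] [13] [7,1,7].

5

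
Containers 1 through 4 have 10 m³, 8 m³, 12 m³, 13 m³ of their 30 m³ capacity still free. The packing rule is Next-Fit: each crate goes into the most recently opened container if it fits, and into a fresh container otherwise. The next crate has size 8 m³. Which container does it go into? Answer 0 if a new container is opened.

4

Next-Fit only looks at container 4, which has 13 m³ free.
8 m³ fits there.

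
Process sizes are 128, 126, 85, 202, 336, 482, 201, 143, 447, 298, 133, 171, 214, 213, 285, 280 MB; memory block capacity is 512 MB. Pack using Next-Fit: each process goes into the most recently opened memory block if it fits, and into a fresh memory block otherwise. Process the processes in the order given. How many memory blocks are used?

memory block 1: place 128 MB, 384 MB left
memory block 1: place 126 MB, 258 MB left
memory block 1: place 85 MB, 173 MB left
memory block 2: place 202 MB, 310 MB left
memory block 3: place 336 MB, 176 MB left
memory block 4: place 482 MB, 30 MB left
memory block 5: place 201 MB, 311 MB left
memory block 5: place 143 MB, 168 MB left
memory block 6: place 447 MB, 65 MB left
memory block 7: place 298 MB, 214 MB left
memory block 7: place 133 MB, 81 MB left
memory block 8: place 171 MB, 341 MB left
memory block 8: place 214 MB, 127 MB left
memory block 9: place 213 MB, 299 MB left
memory block 9: place 285 MB, 14 MB left
memory block 10: place 280 MB, 232 MB left

10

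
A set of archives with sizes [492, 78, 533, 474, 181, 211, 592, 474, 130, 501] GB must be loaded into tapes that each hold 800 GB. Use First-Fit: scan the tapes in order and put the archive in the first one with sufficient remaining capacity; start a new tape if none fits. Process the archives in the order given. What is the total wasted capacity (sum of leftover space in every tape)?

1134

Put 492 GB in tape 1; 308 GB remain.
Put 78 GB in tape 1; 230 GB remain.
Put 533 GB in tape 2; 267 GB remain.
Put 474 GB in tape 3; 326 GB remain.
Put 181 GB in tape 1; 49 GB remain.
Put 211 GB in tape 2; 56 GB remain.
Put 592 GB in tape 4; 208 GB remain.
Put 474 GB in tape 5; 326 GB remain.
Put 130 GB in tape 3; 196 GB remain.
Put 501 GB in tape 6; 299 GB remain.
6 tapes × 800 GB = 4800 GB; used 3666 GB; unused 1134 GB.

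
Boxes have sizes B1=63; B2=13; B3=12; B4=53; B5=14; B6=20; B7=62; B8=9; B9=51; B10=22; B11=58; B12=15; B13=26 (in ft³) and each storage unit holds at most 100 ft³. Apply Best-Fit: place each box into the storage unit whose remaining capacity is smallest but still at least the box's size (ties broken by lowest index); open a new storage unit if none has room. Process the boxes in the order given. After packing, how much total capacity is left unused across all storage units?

Put B1 (63 ft³) in storage unit 1; 37 ft³ remain.
Put B2 (13 ft³) in storage unit 1; 24 ft³ remain.
Put B3 (12 ft³) in storage unit 1; 12 ft³ remain.
Put B4 (53 ft³) in storage unit 2; 47 ft³ remain.
Put B5 (14 ft³) in storage unit 2; 33 ft³ remain.
Put B6 (20 ft³) in storage unit 2; 13 ft³ remain.
Put B7 (62 ft³) in storage unit 3; 38 ft³ remain.
Put B8 (9 ft³) in storage unit 1; 3 ft³ remain.
Put B9 (51 ft³) in storage unit 4; 49 ft³ remain.
Put B10 (22 ft³) in storage unit 3; 16 ft³ remain.
Put B11 (58 ft³) in storage unit 5; 42 ft³ remain.
Put B12 (15 ft³) in storage unit 3; 1 ft³ remain.
Put B13 (26 ft³) in storage unit 5; 16 ft³ remain.
5 storage units × 100 ft³ = 500 ft³; used 418 ft³; unused 82 ft³.

82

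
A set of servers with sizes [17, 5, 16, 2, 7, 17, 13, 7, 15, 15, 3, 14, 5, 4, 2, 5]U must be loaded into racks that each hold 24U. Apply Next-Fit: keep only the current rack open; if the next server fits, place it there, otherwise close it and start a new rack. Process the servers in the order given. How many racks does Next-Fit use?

17U → rack 1 (remaining 7U)
5U → rack 1 (remaining 2U)
16U → rack 2 (remaining 8U)
2U → rack 2 (remaining 6U)
7U → rack 3 (remaining 17U)
17U → rack 3 (remaining 0U)
13U → rack 4 (remaining 11U)
7U → rack 4 (remaining 4U)
15U → rack 5 (remaining 9U)
15U → rack 6 (remaining 9U)
3U → rack 6 (remaining 6U)
14U → rack 7 (remaining 10U)
5U → rack 7 (remaining 5U)
4U → rack 7 (remaining 1U)
2U → rack 8 (remaining 22U)
5U → rack 8 (remaining 17U)
Final racks: [17,5] [16,2] [7,17] [13,7] [15] [15,3] [14,5,4] [2,5].

8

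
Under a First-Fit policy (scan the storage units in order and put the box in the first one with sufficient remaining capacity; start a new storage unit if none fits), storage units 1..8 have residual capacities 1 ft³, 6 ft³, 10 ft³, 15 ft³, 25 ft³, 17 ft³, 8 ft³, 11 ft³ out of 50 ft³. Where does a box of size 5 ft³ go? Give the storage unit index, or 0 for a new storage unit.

Storage units with room: storage unit 2 (6 ft³), storage unit 3 (10 ft³), storage unit 4 (15 ft³), storage unit 5 (25 ft³), storage unit 6 (17 ft³), storage unit 7 (8 ft³), storage unit 8 (11 ft³).
The first with room is storage unit 2.

2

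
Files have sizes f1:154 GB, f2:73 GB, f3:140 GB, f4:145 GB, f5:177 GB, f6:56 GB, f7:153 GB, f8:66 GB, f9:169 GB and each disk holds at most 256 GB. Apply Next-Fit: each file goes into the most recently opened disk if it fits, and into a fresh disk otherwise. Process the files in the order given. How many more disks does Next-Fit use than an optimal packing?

0

Next-Fit: [154,73] [140] [145] [177,56] [153,66] [169] → 6 disks.
6 files exceed 128 GB (half the capacity), and no two of those can share a disk, so at least 6 disks are needed.
So 6 is already optimal.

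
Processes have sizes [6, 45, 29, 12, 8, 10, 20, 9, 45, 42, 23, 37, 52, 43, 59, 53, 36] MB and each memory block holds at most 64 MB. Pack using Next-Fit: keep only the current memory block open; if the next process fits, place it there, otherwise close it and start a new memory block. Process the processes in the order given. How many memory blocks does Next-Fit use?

Put 6 MB in memory block 1; 58 MB remain.
Put 45 MB in memory block 1; 13 MB remain.
Put 29 MB in memory block 2; 35 MB remain.
Put 12 MB in memory block 2; 23 MB remain.
Put 8 MB in memory block 2; 15 MB remain.
Put 10 MB in memory block 2; 5 MB remain.
Put 20 MB in memory block 3; 44 MB remain.
Put 9 MB in memory block 3; 35 MB remain.
Put 45 MB in memory block 4; 19 MB remain.
Put 42 MB in memory block 5; 22 MB remain.
Put 23 MB in memory block 6; 41 MB remain.
Put 37 MB in memory block 6; 4 MB remain.
Put 52 MB in memory block 7; 12 MB remain.
Put 43 MB in memory block 8; 21 MB remain.
Put 59 MB in memory block 9; 5 MB remain.
Put 53 MB in memory block 10; 11 MB remain.
Put 36 MB in memory block 11; 28 MB remain.
Final memory blocks: [6,45] [29,12,8,10] [20,9] [45] [42] [23,37] [52] [43] [59] [53] [36].

11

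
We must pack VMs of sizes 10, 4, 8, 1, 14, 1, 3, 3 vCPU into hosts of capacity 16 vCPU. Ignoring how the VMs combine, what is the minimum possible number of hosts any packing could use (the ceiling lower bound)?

3

Total size = 10 + 4 + 8 + 1 + 14 + 1 + 3 + 3 = 44 vCPU.
⌈44 / 16⌉ = 3.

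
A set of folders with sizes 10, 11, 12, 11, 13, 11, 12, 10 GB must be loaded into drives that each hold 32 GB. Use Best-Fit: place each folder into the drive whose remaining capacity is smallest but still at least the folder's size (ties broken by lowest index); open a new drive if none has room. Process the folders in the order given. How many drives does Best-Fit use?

10 GB → drive 1 (remaining 22 GB)
11 GB → drive 1 (remaining 11 GB)
12 GB → drive 2 (remaining 20 GB)
11 GB → drive 1 (remaining 0 GB)
13 GB → drive 2 (remaining 7 GB)
11 GB → drive 3 (remaining 21 GB)
12 GB → drive 3 (remaining 9 GB)
10 GB → drive 4 (remaining 22 GB)
Final drives: [10,11,11] [12,13] [11,12] [10].

4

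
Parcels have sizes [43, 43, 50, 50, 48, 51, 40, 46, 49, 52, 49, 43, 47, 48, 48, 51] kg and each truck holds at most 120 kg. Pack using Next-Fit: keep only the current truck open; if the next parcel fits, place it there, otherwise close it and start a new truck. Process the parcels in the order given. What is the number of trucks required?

43 kg → truck 1 (remaining 77 kg)
43 kg → truck 1 (remaining 34 kg)
50 kg → truck 2 (remaining 70 kg)
50 kg → truck 2 (remaining 20 kg)
48 kg → truck 3 (remaining 72 kg)
51 kg → truck 3 (remaining 21 kg)
40 kg → truck 4 (remaining 80 kg)
46 kg → truck 4 (remaining 34 kg)
49 kg → truck 5 (remaining 71 kg)
52 kg → truck 5 (remaining 19 kg)
49 kg → truck 6 (remaining 71 kg)
43 kg → truck 6 (remaining 28 kg)
47 kg → truck 7 (remaining 73 kg)
48 kg → truck 7 (remaining 25 kg)
48 kg → truck 8 (remaining 72 kg)
51 kg → truck 8 (remaining 21 kg)
Final trucks: [43,43] [50,50] [48,51] [40,46] [49,52] [49,43] [47,48] [48,51].

8 trucks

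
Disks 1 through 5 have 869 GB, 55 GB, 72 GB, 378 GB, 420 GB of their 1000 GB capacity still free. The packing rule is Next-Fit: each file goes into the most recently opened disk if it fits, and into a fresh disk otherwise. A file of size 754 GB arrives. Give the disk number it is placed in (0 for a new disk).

0

Next-Fit only looks at disk 5, which has 420 GB free.
754 GB does not fit, so a new disk is opened.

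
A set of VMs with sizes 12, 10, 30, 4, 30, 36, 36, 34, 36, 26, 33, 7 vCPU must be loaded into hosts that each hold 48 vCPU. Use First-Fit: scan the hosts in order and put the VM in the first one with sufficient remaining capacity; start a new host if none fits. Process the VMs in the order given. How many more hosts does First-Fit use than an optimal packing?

1

First-Fit: [12,10,4,7] [30] [30] [36] [36] [34] [36] [26] [33] → 9 hosts.
8 VMs exceed 24 vCPU (half the capacity), and no two of those can share a host, so at least 8 hosts are needed.
An optimal packing achieves that bound: [36,12] [36,10] [36,7,4] [34] [33] [30] [30] [26] → 8 hosts.
Excess: 9 − 8 = 1.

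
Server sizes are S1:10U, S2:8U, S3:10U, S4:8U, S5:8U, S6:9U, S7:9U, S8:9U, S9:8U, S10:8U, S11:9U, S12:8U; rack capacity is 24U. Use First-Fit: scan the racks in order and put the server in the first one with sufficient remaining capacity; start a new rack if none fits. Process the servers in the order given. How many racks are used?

rack 1: place S1 (10U), 14U left
rack 1: place S2 (8U), 6U left
rack 2: place S3 (10U), 14U left
rack 2: place S4 (8U), 6U left
rack 3: place S5 (8U), 16U left
rack 3: place S6 (9U), 7U left
rack 4: place S7 (9U), 15U left
rack 4: place S8 (9U), 6U left
rack 5: place S9 (8U), 16U left
rack 5: place S10 (8U), 8U left
rack 6: place S11 (9U), 15U left
rack 5: place S12 (8U), 0U left
Final racks: [10,8] [10,8] [8,9] [9,9] [8,8,8] [9].

6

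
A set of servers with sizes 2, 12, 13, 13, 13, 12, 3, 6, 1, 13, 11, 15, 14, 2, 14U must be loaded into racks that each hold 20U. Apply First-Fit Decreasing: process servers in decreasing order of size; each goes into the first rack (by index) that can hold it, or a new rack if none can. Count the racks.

10

Sorted descending: 15, 14, 14, 13, 13, 13, 13, 12, 12, 11, 6, 3, 2, 2, 1.
rack 1: place 15U, 5U left
rack 2: place 14U, 6U left
rack 3: place 14U, 6U left
rack 4: place 13U, 7U left
rack 5: place 13U, 7U left
rack 6: place 13U, 7U left
rack 7: place 13U, 7U left
rack 8: place 12U, 8U left
rack 9: place 12U, 8U left
rack 10: place 11U, 9U left
rack 2: place 6U, 0U left
rack 1: place 3U, 2U left
rack 1: place 2U, 0U left
rack 3: place 2U, 4U left
rack 3: place 1U, 3U left
Final racks: [15,3,2] [14,6] [14,2,1] [13] [13] [13] [13] [12] [12] [11].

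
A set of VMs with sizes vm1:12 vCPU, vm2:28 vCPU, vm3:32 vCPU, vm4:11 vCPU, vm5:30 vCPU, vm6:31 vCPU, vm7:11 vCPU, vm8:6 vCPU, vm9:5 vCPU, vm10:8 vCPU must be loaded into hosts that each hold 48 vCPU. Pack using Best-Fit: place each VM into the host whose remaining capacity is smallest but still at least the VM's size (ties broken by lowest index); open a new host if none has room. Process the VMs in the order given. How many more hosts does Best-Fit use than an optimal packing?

0

Best-Fit: [12,28,8] [32,11,5] [30] [31,11,6] → 4 hosts.
Total size 174 vCPU; any packing needs at least ⌈174/48⌉ = 4 hosts.
So 4 is already optimal.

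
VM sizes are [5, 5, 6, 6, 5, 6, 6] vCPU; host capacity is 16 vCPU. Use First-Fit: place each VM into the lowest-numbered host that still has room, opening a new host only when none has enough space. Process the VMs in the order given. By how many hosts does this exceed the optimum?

First-Fit: [5,5,6] [6,5] [6,6] → 3 hosts.
Total size 39 vCPU; any packing needs at least ⌈39/16⌉ = 3 hosts.
So 3 is already optimal.

0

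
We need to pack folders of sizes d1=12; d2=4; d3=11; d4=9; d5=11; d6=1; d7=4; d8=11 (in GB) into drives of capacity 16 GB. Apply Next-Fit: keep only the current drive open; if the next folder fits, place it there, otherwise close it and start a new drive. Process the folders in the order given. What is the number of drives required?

drive 1: place d1 (12 GB), 4 GB left
drive 1: place d2 (4 GB), 0 GB left
drive 2: place d3 (11 GB), 5 GB left
drive 3: place d4 (9 GB), 7 GB left
drive 4: place d5 (11 GB), 5 GB left
drive 4: place d6 (1 GB), 4 GB left
drive 4: place d7 (4 GB), 0 GB left
drive 5: place d8 (11 GB), 5 GB left
Final drives: [12,4] [11] [9] [11,1,4] [11].

5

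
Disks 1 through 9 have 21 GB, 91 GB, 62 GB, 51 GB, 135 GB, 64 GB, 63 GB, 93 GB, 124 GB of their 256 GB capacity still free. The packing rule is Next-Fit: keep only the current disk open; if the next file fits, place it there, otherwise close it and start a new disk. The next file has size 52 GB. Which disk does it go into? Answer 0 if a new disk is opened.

Next-Fit only looks at disk 9, which has 124 GB free.
52 GB fits there.

9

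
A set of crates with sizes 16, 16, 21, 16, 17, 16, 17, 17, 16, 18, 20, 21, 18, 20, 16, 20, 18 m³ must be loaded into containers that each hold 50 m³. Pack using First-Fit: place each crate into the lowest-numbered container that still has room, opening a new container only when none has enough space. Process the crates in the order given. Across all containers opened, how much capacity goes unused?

container 1: place 16 m³, 34 m³ left
container 1: place 16 m³, 18 m³ left
container 2: place 21 m³, 29 m³ left
container 1: place 16 m³, 2 m³ left
container 2: place 17 m³, 12 m³ left
container 3: place 16 m³, 34 m³ left
container 3: place 17 m³, 17 m³ left
container 3: place 17 m³, 0 m³ left
container 4: place 16 m³, 34 m³ left
container 4: place 18 m³, 16 m³ left
container 5: place 20 m³, 30 m³ left
container 5: place 21 m³, 9 m³ left
container 6: place 18 m³, 32 m³ left
container 6: place 20 m³, 12 m³ left
container 4: place 16 m³, 0 m³ left
container 7: place 20 m³, 30 m³ left
container 7: place 18 m³, 12 m³ left
7 containers × 50 m³ = 350 m³; used 303 m³; unused 47 m³.

47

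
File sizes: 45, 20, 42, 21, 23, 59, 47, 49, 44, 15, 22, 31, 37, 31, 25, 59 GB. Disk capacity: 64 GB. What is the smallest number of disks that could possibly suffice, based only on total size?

9

Total size = 45 + 20 + 42 + 21 + 23 + 59 + 47 + 49 + 44 + 15 + 22 + 31 + 37 + 31 + 25 + 59 = 570 GB.
⌈570 / 64⌉ = 9.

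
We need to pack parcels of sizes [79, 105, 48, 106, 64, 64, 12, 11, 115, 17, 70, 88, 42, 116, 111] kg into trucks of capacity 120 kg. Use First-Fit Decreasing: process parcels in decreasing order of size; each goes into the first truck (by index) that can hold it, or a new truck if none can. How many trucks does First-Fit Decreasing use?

10 trucks

Sorted descending: 116, 115, 111, 106, 105, 88, 79, 70, 64, 64, 48, 42, 17, 12, 11.
truck 1: place 116 kg, 4 kg left
truck 2: place 115 kg, 5 kg left
truck 3: place 111 kg, 9 kg left
truck 4: place 106 kg, 14 kg left
truck 5: place 105 kg, 15 kg left
truck 6: place 88 kg, 32 kg left
truck 7: place 79 kg, 41 kg left
truck 8: place 70 kg, 50 kg left
truck 9: place 64 kg, 56 kg left
truck 10: place 64 kg, 56 kg left
truck 8: place 48 kg, 2 kg left
truck 9: place 42 kg, 14 kg left
truck 6: place 17 kg, 15 kg left
truck 4: place 12 kg, 2 kg left
truck 5: place 11 kg, 4 kg left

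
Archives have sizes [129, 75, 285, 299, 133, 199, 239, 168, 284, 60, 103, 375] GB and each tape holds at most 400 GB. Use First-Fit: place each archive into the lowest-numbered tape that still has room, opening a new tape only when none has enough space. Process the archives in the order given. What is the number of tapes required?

7 tapes

Put 129 GB in tape 1; 271 GB remain.
Put 75 GB in tape 1; 196 GB remain.
Put 285 GB in tape 2; 115 GB remain.
Put 299 GB in tape 3; 101 GB remain.
Put 133 GB in tape 1; 63 GB remain.
Put 199 GB in tape 4; 201 GB remain.
Put 239 GB in tape 5; 161 GB remain.
Put 168 GB in tape 4; 33 GB remain.
Put 284 GB in tape 6; 116 GB remain.
Put 60 GB in tape 1; 3 GB remain.
Put 103 GB in tape 2; 12 GB remain.
Put 375 GB in tape 7; 25 GB remain.
Final tapes: [129,75,133,60] [285,103] [299] [199,168] [239] [284] [375].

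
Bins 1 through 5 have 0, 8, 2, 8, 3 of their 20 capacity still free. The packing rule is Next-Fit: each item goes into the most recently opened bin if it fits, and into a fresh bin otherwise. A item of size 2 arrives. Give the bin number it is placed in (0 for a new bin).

Next-Fit only looks at bin 5, which has 3 free.
2 fits there.

5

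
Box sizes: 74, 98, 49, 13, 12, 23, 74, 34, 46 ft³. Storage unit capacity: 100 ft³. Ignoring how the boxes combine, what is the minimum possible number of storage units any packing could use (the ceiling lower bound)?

5

Total size = 74 + 98 + 49 + 13 + 12 + 23 + 74 + 34 + 46 = 423 ft³.
⌈423 / 100⌉ = 5.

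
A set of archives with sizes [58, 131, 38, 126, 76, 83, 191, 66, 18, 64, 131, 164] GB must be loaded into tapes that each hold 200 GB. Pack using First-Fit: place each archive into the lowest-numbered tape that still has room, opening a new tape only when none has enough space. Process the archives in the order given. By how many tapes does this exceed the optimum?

1

First-Fit: [58,131] [38,126,18] [76,83] [191] [66,64] [131] [164] → 7 tapes.
Total size 1146 GB; any packing needs at least ⌈1146/200⌉ = 6 tapes.
An optimal packing achieves that bound: [191] [164,18] [131,66] [131,64] [126,58] [83,76,38] → 6 tapes.
Excess: 7 − 6 = 1.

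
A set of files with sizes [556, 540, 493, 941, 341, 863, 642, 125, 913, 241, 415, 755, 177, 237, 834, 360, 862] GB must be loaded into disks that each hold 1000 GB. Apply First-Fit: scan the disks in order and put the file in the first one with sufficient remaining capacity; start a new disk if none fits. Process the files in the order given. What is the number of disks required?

11

Put 556 GB in disk 1; 444 GB remain.
Put 540 GB in disk 2; 460 GB remain.
Put 493 GB in disk 3; 507 GB remain.
Put 941 GB in disk 4; 59 GB remain.
Put 341 GB in disk 1; 103 GB remain.
Put 863 GB in disk 5; 137 GB remain.
Put 642 GB in disk 6; 358 GB remain.
Put 125 GB in disk 2; 335 GB remain.
Put 913 GB in disk 7; 87 GB remain.
Put 241 GB in disk 2; 94 GB remain.
Put 415 GB in disk 3; 92 GB remain.
Put 755 GB in disk 8; 245 GB remain.
Put 177 GB in disk 6; 181 GB remain.
Put 237 GB in disk 8; 8 GB remain.
Put 834 GB in disk 9; 166 GB remain.
Put 360 GB in disk 10; 640 GB remain.
Put 862 GB in disk 11; 138 GB remain.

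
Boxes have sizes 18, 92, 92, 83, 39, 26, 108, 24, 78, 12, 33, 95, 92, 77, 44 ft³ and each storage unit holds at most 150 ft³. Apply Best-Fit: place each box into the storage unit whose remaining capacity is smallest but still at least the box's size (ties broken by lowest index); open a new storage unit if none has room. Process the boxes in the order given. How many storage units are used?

8 storage units

storage unit 1: place 18 ft³, 132 ft³ left
storage unit 1: place 92 ft³, 40 ft³ left
storage unit 2: place 92 ft³, 58 ft³ left
storage unit 3: place 83 ft³, 67 ft³ left
storage unit 1: place 39 ft³, 1 ft³ left
storage unit 2: place 26 ft³, 32 ft³ left
storage unit 4: place 108 ft³, 42 ft³ left
storage unit 2: place 24 ft³, 8 ft³ left
storage unit 5: place 78 ft³, 72 ft³ left
storage unit 4: place 12 ft³, 30 ft³ left
storage unit 3: place 33 ft³, 34 ft³ left
storage unit 6: place 95 ft³, 55 ft³ left
storage unit 7: place 92 ft³, 58 ft³ left
storage unit 8: place 77 ft³, 73 ft³ left
storage unit 6: place 44 ft³, 11 ft³ left
Final storage units: [18,92,39] [92,26,24] [83,33] [108,12] [78] [95,44] [92] [77].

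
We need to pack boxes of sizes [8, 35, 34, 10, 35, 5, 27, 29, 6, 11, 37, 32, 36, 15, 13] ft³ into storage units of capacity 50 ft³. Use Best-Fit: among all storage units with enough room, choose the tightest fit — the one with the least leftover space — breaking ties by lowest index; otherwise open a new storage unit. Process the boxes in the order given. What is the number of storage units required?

8

8 ft³ → storage unit 1 (remaining 42 ft³)
35 ft³ → storage unit 1 (remaining 7 ft³)
34 ft³ → storage unit 2 (remaining 16 ft³)
10 ft³ → storage unit 2 (remaining 6 ft³)
35 ft³ → storage unit 3 (remaining 15 ft³)
5 ft³ → storage unit 2 (remaining 1 ft³)
27 ft³ → storage unit 4 (remaining 23 ft³)
29 ft³ → storage unit 5 (remaining 21 ft³)
6 ft³ → storage unit 1 (remaining 1 ft³)
11 ft³ → storage unit 3 (remaining 4 ft³)
37 ft³ → storage unit 6 (remaining 13 ft³)
32 ft³ → storage unit 7 (remaining 18 ft³)
36 ft³ → storage unit 8 (remaining 14 ft³)
15 ft³ → storage unit 7 (remaining 3 ft³)
13 ft³ → storage unit 6 (remaining 0 ft³)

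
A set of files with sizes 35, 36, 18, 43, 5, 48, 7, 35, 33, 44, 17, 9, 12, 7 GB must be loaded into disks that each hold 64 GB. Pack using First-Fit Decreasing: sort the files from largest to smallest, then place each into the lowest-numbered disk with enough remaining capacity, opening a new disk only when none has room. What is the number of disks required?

7

Sorted descending: 48, 44, 43, 36, 35, 35, 33, 18, 17, 12, 9, 7, 7, 5.
48 GB → disk 1 (remaining 16 GB)
44 GB → disk 2 (remaining 20 GB)
43 GB → disk 3 (remaining 21 GB)
36 GB → disk 4 (remaining 28 GB)
35 GB → disk 5 (remaining 29 GB)
35 GB → disk 6 (remaining 29 GB)
33 GB → disk 7 (remaining 31 GB)
18 GB → disk 2 (remaining 2 GB)
17 GB → disk 3 (remaining 4 GB)
12 GB → disk 1 (remaining 4 GB)
9 GB → disk 4 (remaining 19 GB)
7 GB → disk 4 (remaining 12 GB)
7 GB → disk 4 (remaining 5 GB)
5 GB → disk 4 (remaining 0 GB)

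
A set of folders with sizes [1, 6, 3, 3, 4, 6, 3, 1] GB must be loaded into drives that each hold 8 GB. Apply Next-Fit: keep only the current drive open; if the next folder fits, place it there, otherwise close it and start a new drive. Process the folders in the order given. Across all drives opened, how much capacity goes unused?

13

1 GB → drive 1 (remaining 7 GB)
6 GB → drive 1 (remaining 1 GB)
3 GB → drive 2 (remaining 5 GB)
3 GB → drive 2 (remaining 2 GB)
4 GB → drive 3 (remaining 4 GB)
6 GB → drive 4 (remaining 2 GB)
3 GB → drive 5 (remaining 5 GB)
1 GB → drive 5 (remaining 4 GB)
5 drives × 8 GB = 40 GB; used 27 GB; unused 13 GB.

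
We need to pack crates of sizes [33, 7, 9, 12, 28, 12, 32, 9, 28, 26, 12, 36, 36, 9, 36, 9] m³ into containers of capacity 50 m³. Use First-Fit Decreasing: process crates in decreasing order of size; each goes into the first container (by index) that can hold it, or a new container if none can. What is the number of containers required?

8

Sorted descending: 36, 36, 36, 33, 32, 28, 28, 26, 12, 12, 12, 9, 9, 9, 9, 7.
container 1: place 36 m³, 14 m³ left
container 2: place 36 m³, 14 m³ left
container 3: place 36 m³, 14 m³ left
container 4: place 33 m³, 17 m³ left
container 5: place 32 m³, 18 m³ left
container 6: place 28 m³, 22 m³ left
container 7: place 28 m³, 22 m³ left
container 8: place 26 m³, 24 m³ left
container 1: place 12 m³, 2 m³ left
container 2: place 12 m³, 2 m³ left
container 3: place 12 m³, 2 m³ left
container 4: place 9 m³, 8 m³ left
container 5: place 9 m³, 9 m³ left
container 5: place 9 m³, 0 m³ left
container 6: place 9 m³, 13 m³ left
container 4: place 7 m³, 1 m³ left
Final containers: [36,12] [36,12] [36,12] [33,9,7] [32,9,9] [28,9] [28] [26].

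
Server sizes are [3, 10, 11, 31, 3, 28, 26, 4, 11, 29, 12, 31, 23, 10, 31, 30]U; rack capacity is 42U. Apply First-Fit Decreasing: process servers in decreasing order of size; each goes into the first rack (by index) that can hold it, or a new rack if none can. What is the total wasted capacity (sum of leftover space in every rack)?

Sorted descending: 31, 31, 31, 30, 29, 28, 26, 23, 12, 11, 11, 10, 10, 4, 3, 3.
rack 1: place 31U, 11U left
rack 2: place 31U, 11U left
rack 3: place 31U, 11U left
rack 4: place 30U, 12U left
rack 5: place 29U, 13U left
rack 6: place 28U, 14U left
rack 7: place 26U, 16U left
rack 8: place 23U, 19U left
rack 4: place 12U, 0U left
rack 1: place 11U, 0U left
rack 2: place 11U, 0U left
rack 3: place 10U, 1U left
rack 5: place 10U, 3U left
rack 6: place 4U, 10U left
rack 5: place 3U, 0U left
rack 6: place 3U, 7U left
8 racks × 42U = 336U; used 293U; unused 43U.

43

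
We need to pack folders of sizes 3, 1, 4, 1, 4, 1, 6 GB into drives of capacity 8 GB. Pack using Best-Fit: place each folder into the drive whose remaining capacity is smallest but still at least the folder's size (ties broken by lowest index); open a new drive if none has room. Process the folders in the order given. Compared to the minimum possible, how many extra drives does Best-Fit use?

0

Best-Fit: [3,1,4] [1,4,1] [6] → 3 drives.
Total size 20 GB; any packing needs at least ⌈20/8⌉ = 3 drives.
So 3 is already optimal.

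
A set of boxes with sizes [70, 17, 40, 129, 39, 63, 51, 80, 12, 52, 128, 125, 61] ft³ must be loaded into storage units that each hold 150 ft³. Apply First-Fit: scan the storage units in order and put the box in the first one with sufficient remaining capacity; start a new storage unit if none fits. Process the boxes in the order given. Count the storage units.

7

70 ft³ → storage unit 1 (remaining 80 ft³)
17 ft³ → storage unit 1 (remaining 63 ft³)
40 ft³ → storage unit 1 (remaining 23 ft³)
129 ft³ → storage unit 2 (remaining 21 ft³)
39 ft³ → storage unit 3 (remaining 111 ft³)
63 ft³ → storage unit 3 (remaining 48 ft³)
51 ft³ → storage unit 4 (remaining 99 ft³)
80 ft³ → storage unit 4 (remaining 19 ft³)
12 ft³ → storage unit 1 (remaining 11 ft³)
52 ft³ → storage unit 5 (remaining 98 ft³)
128 ft³ → storage unit 6 (remaining 22 ft³)
125 ft³ → storage unit 7 (remaining 25 ft³)
61 ft³ → storage unit 5 (remaining 37 ft³)
Final storage units: [70,17,40,12] [129] [39,63] [51,80] [52,61] [128] [125].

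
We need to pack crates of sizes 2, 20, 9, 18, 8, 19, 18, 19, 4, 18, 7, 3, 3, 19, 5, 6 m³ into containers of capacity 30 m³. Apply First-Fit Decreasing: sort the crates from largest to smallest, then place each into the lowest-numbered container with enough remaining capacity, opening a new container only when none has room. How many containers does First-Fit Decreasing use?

Sorted descending: 20, 19, 19, 19, 18, 18, 18, 9, 8, 7, 6, 5, 4, 3, 3, 2.
container 1: place 20 m³, 10 m³ left
container 2: place 19 m³, 11 m³ left
container 3: place 19 m³, 11 m³ left
container 4: place 19 m³, 11 m³ left
container 5: place 18 m³, 12 m³ left
container 6: place 18 m³, 12 m³ left
container 7: place 18 m³, 12 m³ left
container 1: place 9 m³, 1 m³ left
container 2: place 8 m³, 3 m³ left
container 3: place 7 m³, 4 m³ left
container 4: place 6 m³, 5 m³ left
container 4: place 5 m³, 0 m³ left
container 3: place 4 m³, 0 m³ left
container 2: place 3 m³, 0 m³ left
container 5: place 3 m³, 9 m³ left
container 5: place 2 m³, 7 m³ left

7 containers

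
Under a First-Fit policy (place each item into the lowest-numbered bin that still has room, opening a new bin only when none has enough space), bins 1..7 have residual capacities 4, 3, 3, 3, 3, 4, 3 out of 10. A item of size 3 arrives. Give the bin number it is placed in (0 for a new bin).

Bins with room: bin 1 (4), bin 2 (3), bin 3 (3), bin 4 (3), bin 5 (3), bin 6 (4), bin 7 (3).
The first with room is bin 1.

1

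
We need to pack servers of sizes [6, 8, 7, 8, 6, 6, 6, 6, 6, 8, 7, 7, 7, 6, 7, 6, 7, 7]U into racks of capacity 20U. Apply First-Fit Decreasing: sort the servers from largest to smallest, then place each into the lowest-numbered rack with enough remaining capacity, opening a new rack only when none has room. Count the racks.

Sorted descending: 8, 8, 8, 7, 7, 7, 7, 7, 7, 7, 6, 6, 6, 6, 6, 6, 6, 6.
8U → rack 1 (remaining 12U)
8U → rack 1 (remaining 4U)
8U → rack 2 (remaining 12U)
7U → rack 2 (remaining 5U)
7U → rack 3 (remaining 13U)
7U → rack 3 (remaining 6U)
7U → rack 4 (remaining 13U)
7U → rack 4 (remaining 6U)
7U → rack 5 (remaining 13U)
7U → rack 5 (remaining 6U)
6U → rack 3 (remaining 0U)
6U → rack 4 (remaining 0U)
6U → rack 5 (remaining 0U)
6U → rack 6 (remaining 14U)
6U → rack 6 (remaining 8U)
6U → rack 6 (remaining 2U)
6U → rack 7 (remaining 14U)
6U → rack 7 (remaining 8U)
Final racks: [8,8] [8,7] [7,7,6] [7,7,6] [7,7,6] [6,6,6] [6,6].

7 racks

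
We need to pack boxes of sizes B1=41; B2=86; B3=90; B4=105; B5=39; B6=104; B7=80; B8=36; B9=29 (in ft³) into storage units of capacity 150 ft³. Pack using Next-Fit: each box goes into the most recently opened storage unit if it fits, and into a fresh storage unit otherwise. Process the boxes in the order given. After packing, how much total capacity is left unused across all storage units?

storage unit 1: place B1 (41 ft³), 109 ft³ left
storage unit 1: place B2 (86 ft³), 23 ft³ left
storage unit 2: place B3 (90 ft³), 60 ft³ left
storage unit 3: place B4 (105 ft³), 45 ft³ left
storage unit 3: place B5 (39 ft³), 6 ft³ left
storage unit 4: place B6 (104 ft³), 46 ft³ left
storage unit 5: place B7 (80 ft³), 70 ft³ left
storage unit 5: place B8 (36 ft³), 34 ft³ left
storage unit 5: place B9 (29 ft³), 5 ft³ left
5 storage units × 150 ft³ = 750 ft³; used 610 ft³; unused 140 ft³.

140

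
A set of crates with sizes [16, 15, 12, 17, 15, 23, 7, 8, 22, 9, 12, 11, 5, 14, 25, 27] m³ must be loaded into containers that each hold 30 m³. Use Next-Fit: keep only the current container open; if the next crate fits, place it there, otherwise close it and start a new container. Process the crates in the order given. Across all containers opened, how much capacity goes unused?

16 m³ → container 1 (remaining 14 m³)
15 m³ → container 2 (remaining 15 m³)
12 m³ → container 2 (remaining 3 m³)
17 m³ → container 3 (remaining 13 m³)
15 m³ → container 4 (remaining 15 m³)
23 m³ → container 5 (remaining 7 m³)
7 m³ → container 5 (remaining 0 m³)
8 m³ → container 6 (remaining 22 m³)
22 m³ → container 6 (remaining 0 m³)
9 m³ → container 7 (remaining 21 m³)
12 m³ → container 7 (remaining 9 m³)
11 m³ → container 8 (remaining 19 m³)
5 m³ → container 8 (remaining 14 m³)
14 m³ → container 8 (remaining 0 m³)
25 m³ → container 9 (remaining 5 m³)
27 m³ → container 10 (remaining 3 m³)
10 containers × 30 m³ = 300 m³; used 238 m³; unused 62 m³.

62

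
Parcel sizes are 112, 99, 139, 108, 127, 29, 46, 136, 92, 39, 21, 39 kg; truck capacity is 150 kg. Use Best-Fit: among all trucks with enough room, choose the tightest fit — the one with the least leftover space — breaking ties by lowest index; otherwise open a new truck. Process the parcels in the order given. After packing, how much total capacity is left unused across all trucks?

Put 112 kg in truck 1; 38 kg remain.
Put 99 kg in truck 2; 51 kg remain.
Put 139 kg in truck 3; 11 kg remain.
Put 108 kg in truck 4; 42 kg remain.
Put 127 kg in truck 5; 23 kg remain.
Put 29 kg in truck 1; 9 kg remain.
Put 46 kg in truck 2; 5 kg remain.
Put 136 kg in truck 6; 14 kg remain.
Put 92 kg in truck 7; 58 kg remain.
Put 39 kg in truck 4; 3 kg remain.
Put 21 kg in truck 5; 2 kg remain.
Put 39 kg in truck 7; 19 kg remain.
7 trucks × 150 kg = 1050 kg; used 987 kg; unused 63 kg.

63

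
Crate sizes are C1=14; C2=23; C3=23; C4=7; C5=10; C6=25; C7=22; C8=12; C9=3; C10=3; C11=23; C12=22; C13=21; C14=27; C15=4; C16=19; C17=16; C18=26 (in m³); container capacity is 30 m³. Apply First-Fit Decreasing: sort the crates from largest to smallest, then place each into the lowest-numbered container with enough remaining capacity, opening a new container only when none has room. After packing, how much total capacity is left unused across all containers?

Sorted descending: 27, 26, 25, 23, 23, 23, 22, 22, 21, 19, 16, 14, 12, 10, 7, 4, 3, 3.
container 1: place 27 m³, 3 m³ left
container 2: place 26 m³, 4 m³ left
container 3: place 25 m³, 5 m³ left
container 4: place 23 m³, 7 m³ left
container 5: place 23 m³, 7 m³ left
container 6: place 23 m³, 7 m³ left
container 7: place 22 m³, 8 m³ left
container 8: place 22 m³, 8 m³ left
container 9: place 21 m³, 9 m³ left
container 10: place 19 m³, 11 m³ left
container 11: place 16 m³, 14 m³ left
container 11: place 14 m³, 0 m³ left
container 12: place 12 m³, 18 m³ left
container 10: place 10 m³, 1 m³ left
container 4: place 7 m³, 0 m³ left
container 2: place 4 m³, 0 m³ left
container 1: place 3 m³, 0 m³ left
container 3: place 3 m³, 2 m³ left
12 containers × 30 m³ = 360 m³; used 300 m³; unused 60 m³.

60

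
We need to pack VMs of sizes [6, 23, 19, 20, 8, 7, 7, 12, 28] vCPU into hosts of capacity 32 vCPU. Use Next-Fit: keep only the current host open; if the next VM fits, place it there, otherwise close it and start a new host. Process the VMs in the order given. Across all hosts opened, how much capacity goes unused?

30

host 1: place 6 vCPU, 26 vCPU left
host 1: place 23 vCPU, 3 vCPU left
host 2: place 19 vCPU, 13 vCPU left
host 3: place 20 vCPU, 12 vCPU left
host 3: place 8 vCPU, 4 vCPU left
host 4: place 7 vCPU, 25 vCPU left
host 4: place 7 vCPU, 18 vCPU left
host 4: place 12 vCPU, 6 vCPU left
host 5: place 28 vCPU, 4 vCPU left
5 hosts × 32 vCPU = 160 vCPU; used 130 vCPU; unused 30 vCPU.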